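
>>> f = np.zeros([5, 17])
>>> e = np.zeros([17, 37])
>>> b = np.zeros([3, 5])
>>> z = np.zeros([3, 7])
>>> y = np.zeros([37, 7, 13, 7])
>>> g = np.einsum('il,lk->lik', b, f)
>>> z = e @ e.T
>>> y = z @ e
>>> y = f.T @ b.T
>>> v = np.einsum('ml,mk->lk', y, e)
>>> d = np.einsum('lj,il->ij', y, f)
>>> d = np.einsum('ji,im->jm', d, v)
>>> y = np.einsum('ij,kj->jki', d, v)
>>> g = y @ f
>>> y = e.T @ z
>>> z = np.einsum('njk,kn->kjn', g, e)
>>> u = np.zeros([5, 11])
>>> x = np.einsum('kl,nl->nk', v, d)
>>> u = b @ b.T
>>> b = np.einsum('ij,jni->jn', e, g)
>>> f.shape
(5, 17)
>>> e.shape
(17, 37)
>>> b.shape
(37, 3)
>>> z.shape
(17, 3, 37)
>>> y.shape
(37, 17)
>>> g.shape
(37, 3, 17)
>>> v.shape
(3, 37)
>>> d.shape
(5, 37)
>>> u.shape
(3, 3)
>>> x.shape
(5, 3)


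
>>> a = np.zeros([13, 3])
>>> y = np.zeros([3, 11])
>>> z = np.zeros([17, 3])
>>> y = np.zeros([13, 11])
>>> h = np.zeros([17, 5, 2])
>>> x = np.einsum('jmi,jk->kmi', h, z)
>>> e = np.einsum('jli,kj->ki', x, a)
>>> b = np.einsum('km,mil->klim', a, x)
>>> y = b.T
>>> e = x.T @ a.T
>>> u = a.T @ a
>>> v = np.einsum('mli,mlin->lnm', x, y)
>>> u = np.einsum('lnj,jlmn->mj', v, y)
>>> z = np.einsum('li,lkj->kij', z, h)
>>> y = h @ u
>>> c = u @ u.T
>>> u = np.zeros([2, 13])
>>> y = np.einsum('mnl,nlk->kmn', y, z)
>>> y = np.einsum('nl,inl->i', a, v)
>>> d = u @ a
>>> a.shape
(13, 3)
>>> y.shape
(5,)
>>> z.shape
(5, 3, 2)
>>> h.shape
(17, 5, 2)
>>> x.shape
(3, 5, 2)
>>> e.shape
(2, 5, 13)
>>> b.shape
(13, 2, 5, 3)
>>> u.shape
(2, 13)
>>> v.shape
(5, 13, 3)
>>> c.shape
(2, 2)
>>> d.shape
(2, 3)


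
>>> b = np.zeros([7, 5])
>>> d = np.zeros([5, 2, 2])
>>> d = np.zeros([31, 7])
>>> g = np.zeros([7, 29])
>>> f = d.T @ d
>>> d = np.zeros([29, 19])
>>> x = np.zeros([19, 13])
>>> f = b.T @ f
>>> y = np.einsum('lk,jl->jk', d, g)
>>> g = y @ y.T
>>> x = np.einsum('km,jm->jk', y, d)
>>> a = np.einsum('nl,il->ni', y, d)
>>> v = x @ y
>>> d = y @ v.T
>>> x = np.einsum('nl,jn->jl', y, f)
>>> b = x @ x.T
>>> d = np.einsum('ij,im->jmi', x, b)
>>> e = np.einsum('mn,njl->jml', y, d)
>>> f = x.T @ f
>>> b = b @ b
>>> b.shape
(5, 5)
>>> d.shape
(19, 5, 5)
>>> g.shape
(7, 7)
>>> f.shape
(19, 7)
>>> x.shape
(5, 19)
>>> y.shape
(7, 19)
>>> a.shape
(7, 29)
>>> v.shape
(29, 19)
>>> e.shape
(5, 7, 5)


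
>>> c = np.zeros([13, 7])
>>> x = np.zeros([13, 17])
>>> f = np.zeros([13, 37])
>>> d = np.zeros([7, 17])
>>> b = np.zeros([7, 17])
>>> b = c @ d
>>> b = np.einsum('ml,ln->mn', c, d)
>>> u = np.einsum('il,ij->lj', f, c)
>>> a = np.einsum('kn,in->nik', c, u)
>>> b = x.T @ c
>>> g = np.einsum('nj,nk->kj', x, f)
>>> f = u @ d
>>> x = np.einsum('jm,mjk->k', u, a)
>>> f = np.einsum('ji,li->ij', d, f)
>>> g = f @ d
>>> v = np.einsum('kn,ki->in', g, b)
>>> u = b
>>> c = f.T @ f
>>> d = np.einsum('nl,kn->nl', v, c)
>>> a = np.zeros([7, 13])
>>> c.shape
(7, 7)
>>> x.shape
(13,)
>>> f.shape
(17, 7)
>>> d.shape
(7, 17)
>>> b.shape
(17, 7)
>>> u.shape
(17, 7)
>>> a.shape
(7, 13)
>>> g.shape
(17, 17)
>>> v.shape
(7, 17)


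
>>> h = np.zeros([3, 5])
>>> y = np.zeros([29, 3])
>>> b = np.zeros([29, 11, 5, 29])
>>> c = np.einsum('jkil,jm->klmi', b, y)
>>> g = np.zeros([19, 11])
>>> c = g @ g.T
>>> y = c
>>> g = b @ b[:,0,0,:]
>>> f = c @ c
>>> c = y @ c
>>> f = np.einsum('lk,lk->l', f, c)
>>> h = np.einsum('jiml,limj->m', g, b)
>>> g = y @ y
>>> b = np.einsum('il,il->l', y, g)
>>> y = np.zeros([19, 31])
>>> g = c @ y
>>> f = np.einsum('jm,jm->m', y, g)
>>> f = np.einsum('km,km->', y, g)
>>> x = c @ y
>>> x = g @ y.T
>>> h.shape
(5,)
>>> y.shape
(19, 31)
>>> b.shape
(19,)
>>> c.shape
(19, 19)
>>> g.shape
(19, 31)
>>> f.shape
()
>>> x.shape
(19, 19)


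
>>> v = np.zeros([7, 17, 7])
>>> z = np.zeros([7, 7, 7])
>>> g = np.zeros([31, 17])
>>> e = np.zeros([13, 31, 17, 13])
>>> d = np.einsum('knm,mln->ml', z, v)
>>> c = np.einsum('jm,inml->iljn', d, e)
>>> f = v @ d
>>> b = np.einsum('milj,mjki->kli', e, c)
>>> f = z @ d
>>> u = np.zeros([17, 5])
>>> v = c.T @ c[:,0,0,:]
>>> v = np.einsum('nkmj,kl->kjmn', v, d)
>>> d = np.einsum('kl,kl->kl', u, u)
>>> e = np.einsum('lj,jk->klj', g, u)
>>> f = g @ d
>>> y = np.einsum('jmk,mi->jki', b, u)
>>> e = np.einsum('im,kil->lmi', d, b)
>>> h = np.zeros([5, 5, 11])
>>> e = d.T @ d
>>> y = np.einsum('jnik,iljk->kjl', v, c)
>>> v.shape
(7, 31, 13, 31)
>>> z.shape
(7, 7, 7)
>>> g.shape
(31, 17)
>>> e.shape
(5, 5)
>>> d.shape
(17, 5)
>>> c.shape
(13, 13, 7, 31)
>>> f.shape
(31, 5)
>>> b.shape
(7, 17, 31)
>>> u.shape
(17, 5)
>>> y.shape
(31, 7, 13)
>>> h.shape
(5, 5, 11)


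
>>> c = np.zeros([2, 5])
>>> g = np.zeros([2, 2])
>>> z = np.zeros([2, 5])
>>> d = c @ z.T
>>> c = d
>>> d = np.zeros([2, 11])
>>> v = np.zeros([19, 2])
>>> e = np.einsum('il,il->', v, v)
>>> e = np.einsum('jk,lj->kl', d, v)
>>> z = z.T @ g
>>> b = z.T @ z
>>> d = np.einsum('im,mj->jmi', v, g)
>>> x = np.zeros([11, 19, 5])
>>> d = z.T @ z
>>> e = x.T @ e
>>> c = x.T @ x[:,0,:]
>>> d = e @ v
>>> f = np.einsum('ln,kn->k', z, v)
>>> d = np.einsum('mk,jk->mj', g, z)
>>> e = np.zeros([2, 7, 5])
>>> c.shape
(5, 19, 5)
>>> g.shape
(2, 2)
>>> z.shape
(5, 2)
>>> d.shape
(2, 5)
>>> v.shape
(19, 2)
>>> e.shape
(2, 7, 5)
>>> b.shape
(2, 2)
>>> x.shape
(11, 19, 5)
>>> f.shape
(19,)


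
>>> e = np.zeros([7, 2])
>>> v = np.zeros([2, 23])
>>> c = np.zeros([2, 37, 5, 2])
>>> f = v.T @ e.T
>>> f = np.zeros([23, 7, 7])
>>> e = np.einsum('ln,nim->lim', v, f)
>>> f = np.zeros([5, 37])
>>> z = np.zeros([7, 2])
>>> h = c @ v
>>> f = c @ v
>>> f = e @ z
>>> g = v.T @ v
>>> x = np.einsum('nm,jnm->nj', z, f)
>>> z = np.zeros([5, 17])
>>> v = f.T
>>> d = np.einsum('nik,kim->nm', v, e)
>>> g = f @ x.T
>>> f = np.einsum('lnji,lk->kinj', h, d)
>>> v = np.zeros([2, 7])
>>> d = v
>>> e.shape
(2, 7, 7)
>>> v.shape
(2, 7)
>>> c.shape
(2, 37, 5, 2)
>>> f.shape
(7, 23, 37, 5)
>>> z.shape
(5, 17)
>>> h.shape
(2, 37, 5, 23)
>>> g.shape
(2, 7, 7)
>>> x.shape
(7, 2)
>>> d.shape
(2, 7)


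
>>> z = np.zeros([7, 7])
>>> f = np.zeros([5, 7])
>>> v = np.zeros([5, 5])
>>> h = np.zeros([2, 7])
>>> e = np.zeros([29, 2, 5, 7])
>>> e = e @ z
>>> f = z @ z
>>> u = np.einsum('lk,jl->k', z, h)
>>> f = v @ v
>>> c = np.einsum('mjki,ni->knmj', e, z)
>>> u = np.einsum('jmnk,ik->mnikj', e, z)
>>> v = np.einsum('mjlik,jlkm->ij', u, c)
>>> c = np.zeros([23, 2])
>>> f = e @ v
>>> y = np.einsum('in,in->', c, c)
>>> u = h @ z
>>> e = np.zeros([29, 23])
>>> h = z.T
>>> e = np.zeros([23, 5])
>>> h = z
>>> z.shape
(7, 7)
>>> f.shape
(29, 2, 5, 5)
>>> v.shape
(7, 5)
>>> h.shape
(7, 7)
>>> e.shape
(23, 5)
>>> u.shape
(2, 7)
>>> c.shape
(23, 2)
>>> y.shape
()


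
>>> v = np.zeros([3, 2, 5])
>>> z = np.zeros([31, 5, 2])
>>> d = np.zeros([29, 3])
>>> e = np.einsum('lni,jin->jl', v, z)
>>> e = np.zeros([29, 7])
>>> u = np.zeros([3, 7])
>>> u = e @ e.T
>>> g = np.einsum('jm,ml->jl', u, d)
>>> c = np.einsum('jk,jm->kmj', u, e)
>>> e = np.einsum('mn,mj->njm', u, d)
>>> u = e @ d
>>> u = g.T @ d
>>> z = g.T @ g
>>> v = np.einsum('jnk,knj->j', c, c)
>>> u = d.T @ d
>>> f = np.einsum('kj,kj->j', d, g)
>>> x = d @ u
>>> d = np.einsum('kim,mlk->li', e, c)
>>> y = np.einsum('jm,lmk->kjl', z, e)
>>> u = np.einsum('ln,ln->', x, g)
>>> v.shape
(29,)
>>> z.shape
(3, 3)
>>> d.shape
(7, 3)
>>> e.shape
(29, 3, 29)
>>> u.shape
()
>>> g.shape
(29, 3)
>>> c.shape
(29, 7, 29)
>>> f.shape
(3,)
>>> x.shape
(29, 3)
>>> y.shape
(29, 3, 29)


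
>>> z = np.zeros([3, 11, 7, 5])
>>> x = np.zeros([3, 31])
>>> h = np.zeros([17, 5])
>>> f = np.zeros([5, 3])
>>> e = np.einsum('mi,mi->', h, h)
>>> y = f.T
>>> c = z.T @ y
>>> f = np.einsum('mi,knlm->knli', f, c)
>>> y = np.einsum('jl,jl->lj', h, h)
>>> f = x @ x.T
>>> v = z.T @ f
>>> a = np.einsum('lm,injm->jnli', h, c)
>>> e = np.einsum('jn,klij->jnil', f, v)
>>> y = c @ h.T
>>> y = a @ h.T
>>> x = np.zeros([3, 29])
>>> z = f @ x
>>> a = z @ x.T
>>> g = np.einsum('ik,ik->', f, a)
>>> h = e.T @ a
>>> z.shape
(3, 29)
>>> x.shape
(3, 29)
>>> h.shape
(7, 11, 3, 3)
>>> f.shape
(3, 3)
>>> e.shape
(3, 3, 11, 7)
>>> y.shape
(11, 7, 17, 17)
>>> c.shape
(5, 7, 11, 5)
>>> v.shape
(5, 7, 11, 3)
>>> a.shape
(3, 3)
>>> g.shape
()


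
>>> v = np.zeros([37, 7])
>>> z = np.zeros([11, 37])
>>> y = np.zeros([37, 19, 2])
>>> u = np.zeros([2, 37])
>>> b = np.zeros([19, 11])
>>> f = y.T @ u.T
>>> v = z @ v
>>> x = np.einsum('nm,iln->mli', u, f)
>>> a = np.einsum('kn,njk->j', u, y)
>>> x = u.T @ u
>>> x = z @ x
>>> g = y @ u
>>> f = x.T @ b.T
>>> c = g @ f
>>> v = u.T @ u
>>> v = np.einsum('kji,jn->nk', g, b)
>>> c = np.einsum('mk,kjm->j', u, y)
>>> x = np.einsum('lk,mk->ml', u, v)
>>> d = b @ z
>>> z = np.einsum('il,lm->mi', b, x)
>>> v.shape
(11, 37)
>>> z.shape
(2, 19)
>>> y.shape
(37, 19, 2)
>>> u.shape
(2, 37)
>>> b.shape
(19, 11)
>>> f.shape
(37, 19)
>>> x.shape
(11, 2)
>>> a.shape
(19,)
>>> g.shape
(37, 19, 37)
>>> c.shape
(19,)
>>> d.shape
(19, 37)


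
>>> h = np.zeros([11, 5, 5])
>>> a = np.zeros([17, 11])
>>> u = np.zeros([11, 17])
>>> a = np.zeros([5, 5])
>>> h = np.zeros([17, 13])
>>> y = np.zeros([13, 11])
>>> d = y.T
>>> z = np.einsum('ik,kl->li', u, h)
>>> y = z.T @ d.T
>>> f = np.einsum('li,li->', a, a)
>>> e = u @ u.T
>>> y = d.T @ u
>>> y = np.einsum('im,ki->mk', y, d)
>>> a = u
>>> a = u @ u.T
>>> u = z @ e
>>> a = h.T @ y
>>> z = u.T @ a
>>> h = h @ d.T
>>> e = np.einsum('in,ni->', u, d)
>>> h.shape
(17, 11)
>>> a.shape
(13, 11)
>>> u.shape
(13, 11)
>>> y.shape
(17, 11)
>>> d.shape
(11, 13)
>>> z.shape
(11, 11)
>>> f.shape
()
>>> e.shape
()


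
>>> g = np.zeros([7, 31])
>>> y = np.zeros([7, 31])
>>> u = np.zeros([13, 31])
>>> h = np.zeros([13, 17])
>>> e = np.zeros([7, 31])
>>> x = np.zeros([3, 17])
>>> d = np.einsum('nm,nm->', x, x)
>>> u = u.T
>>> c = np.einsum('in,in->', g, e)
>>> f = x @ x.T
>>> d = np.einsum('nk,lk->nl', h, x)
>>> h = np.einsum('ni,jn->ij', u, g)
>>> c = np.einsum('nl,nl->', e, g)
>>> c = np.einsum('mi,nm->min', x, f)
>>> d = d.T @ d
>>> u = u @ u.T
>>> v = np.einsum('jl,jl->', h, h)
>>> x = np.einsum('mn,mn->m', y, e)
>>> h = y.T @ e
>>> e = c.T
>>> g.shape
(7, 31)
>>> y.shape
(7, 31)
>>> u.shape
(31, 31)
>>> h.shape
(31, 31)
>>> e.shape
(3, 17, 3)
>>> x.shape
(7,)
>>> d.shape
(3, 3)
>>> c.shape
(3, 17, 3)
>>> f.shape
(3, 3)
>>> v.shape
()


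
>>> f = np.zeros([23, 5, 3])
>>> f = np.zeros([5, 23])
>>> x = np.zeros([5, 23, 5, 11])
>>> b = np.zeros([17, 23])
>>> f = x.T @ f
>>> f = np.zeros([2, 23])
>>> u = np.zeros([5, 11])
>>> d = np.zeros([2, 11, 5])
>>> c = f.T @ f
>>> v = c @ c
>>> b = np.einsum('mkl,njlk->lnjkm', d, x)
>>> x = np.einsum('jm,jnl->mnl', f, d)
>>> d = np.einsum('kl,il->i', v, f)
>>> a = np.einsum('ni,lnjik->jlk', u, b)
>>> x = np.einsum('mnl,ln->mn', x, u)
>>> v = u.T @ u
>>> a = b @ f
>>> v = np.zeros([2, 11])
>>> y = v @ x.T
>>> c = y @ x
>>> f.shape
(2, 23)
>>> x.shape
(23, 11)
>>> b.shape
(5, 5, 23, 11, 2)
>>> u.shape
(5, 11)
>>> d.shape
(2,)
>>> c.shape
(2, 11)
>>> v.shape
(2, 11)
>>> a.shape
(5, 5, 23, 11, 23)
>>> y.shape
(2, 23)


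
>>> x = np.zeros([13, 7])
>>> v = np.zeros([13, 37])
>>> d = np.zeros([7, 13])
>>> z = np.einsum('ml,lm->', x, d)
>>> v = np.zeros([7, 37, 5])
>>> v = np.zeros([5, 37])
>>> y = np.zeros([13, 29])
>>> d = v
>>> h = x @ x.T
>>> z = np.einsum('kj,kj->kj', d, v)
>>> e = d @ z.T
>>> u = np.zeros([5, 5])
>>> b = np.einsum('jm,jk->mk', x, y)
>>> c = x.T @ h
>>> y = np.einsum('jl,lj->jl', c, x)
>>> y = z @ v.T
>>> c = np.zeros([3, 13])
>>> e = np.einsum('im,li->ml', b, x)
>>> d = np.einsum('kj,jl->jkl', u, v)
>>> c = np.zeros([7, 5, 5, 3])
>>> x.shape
(13, 7)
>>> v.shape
(5, 37)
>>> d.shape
(5, 5, 37)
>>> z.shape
(5, 37)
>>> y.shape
(5, 5)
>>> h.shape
(13, 13)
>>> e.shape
(29, 13)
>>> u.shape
(5, 5)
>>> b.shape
(7, 29)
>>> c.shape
(7, 5, 5, 3)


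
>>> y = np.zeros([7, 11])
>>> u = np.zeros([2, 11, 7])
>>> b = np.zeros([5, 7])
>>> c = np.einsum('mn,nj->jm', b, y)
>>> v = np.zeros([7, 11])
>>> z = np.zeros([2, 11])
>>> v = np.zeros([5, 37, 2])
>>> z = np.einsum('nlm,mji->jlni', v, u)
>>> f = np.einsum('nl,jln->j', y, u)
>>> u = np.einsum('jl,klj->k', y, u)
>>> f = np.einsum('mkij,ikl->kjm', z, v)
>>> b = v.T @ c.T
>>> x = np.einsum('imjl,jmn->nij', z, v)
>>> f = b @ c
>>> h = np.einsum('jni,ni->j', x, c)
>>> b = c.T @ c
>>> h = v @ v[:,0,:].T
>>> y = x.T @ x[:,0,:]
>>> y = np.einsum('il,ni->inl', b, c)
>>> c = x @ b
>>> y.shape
(5, 11, 5)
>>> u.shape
(2,)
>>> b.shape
(5, 5)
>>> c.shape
(2, 11, 5)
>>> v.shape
(5, 37, 2)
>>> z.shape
(11, 37, 5, 7)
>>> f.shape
(2, 37, 5)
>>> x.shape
(2, 11, 5)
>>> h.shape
(5, 37, 5)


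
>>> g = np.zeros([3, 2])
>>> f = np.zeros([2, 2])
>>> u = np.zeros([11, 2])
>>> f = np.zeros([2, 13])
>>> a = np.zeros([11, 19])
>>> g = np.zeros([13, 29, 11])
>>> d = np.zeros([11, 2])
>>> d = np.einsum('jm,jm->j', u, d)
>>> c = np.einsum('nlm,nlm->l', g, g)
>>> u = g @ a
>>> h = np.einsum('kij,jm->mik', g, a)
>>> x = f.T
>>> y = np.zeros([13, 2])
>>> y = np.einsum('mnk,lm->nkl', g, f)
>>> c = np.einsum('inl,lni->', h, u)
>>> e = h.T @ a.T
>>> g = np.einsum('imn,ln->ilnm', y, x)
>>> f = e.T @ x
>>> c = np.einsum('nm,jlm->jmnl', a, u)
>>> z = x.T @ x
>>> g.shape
(29, 13, 2, 11)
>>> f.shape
(11, 29, 2)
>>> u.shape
(13, 29, 19)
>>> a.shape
(11, 19)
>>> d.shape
(11,)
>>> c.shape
(13, 19, 11, 29)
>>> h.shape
(19, 29, 13)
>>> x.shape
(13, 2)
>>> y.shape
(29, 11, 2)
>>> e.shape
(13, 29, 11)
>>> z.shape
(2, 2)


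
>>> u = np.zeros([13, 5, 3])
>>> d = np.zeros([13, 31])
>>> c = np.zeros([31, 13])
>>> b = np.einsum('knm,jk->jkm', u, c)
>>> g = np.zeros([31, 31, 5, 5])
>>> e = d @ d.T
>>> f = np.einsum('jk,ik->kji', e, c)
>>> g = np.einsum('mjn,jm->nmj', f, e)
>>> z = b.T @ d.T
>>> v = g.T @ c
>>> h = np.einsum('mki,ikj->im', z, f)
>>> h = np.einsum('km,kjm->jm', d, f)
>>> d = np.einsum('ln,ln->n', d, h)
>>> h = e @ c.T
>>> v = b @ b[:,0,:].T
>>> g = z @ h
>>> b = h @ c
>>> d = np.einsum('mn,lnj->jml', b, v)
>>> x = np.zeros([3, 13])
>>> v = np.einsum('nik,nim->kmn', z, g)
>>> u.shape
(13, 5, 3)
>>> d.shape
(31, 13, 31)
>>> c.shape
(31, 13)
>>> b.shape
(13, 13)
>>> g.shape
(3, 13, 31)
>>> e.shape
(13, 13)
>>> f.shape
(13, 13, 31)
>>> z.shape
(3, 13, 13)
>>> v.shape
(13, 31, 3)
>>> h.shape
(13, 31)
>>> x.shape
(3, 13)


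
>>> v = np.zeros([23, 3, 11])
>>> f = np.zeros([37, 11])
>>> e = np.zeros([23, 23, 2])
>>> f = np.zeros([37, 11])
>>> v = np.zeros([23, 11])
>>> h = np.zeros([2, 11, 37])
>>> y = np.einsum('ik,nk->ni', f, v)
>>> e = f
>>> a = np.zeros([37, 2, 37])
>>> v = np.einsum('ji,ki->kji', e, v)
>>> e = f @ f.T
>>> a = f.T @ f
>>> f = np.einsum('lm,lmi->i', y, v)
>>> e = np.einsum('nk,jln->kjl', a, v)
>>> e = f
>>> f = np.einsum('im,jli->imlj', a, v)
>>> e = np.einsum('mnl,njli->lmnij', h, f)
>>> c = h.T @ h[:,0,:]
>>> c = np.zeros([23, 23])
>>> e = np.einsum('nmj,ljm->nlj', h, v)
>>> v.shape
(23, 37, 11)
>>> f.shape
(11, 11, 37, 23)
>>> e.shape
(2, 23, 37)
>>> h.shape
(2, 11, 37)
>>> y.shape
(23, 37)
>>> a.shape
(11, 11)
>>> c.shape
(23, 23)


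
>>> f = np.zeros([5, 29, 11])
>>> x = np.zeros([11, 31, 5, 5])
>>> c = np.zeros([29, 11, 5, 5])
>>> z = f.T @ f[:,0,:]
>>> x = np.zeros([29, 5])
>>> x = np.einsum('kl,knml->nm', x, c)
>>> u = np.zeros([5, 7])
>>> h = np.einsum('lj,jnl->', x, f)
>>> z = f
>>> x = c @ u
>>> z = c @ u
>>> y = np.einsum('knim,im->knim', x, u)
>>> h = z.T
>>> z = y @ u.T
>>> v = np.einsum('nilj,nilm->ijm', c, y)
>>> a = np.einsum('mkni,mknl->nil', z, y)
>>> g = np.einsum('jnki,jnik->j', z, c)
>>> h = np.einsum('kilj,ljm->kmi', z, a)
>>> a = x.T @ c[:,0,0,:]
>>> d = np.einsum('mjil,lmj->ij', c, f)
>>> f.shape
(5, 29, 11)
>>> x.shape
(29, 11, 5, 7)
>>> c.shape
(29, 11, 5, 5)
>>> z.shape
(29, 11, 5, 5)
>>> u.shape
(5, 7)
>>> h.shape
(29, 7, 11)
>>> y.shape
(29, 11, 5, 7)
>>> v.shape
(11, 5, 7)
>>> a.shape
(7, 5, 11, 5)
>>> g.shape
(29,)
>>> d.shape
(5, 11)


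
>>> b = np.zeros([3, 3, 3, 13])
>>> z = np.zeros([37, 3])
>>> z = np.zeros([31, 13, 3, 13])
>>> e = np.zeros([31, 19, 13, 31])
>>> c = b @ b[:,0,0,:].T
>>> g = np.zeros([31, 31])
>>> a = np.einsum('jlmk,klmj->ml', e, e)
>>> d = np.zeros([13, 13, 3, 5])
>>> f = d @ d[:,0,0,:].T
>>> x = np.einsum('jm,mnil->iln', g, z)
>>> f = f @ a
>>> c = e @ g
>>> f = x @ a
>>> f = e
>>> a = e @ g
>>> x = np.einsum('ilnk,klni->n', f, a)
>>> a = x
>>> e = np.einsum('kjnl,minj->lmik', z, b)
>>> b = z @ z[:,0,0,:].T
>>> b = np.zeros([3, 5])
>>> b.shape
(3, 5)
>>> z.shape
(31, 13, 3, 13)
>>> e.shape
(13, 3, 3, 31)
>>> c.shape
(31, 19, 13, 31)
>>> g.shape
(31, 31)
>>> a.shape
(13,)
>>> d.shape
(13, 13, 3, 5)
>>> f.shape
(31, 19, 13, 31)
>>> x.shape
(13,)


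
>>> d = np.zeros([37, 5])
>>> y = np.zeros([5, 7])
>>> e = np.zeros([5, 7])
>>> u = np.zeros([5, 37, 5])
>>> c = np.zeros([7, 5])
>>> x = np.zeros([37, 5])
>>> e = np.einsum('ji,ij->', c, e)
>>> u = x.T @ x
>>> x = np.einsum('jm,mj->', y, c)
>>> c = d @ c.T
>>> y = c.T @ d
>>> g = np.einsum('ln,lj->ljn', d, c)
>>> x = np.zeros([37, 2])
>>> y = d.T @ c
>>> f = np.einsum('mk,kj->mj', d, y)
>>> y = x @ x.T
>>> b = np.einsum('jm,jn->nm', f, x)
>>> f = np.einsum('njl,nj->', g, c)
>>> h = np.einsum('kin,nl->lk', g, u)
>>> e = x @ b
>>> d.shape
(37, 5)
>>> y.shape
(37, 37)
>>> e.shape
(37, 7)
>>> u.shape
(5, 5)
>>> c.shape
(37, 7)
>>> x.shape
(37, 2)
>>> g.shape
(37, 7, 5)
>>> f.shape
()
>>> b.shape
(2, 7)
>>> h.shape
(5, 37)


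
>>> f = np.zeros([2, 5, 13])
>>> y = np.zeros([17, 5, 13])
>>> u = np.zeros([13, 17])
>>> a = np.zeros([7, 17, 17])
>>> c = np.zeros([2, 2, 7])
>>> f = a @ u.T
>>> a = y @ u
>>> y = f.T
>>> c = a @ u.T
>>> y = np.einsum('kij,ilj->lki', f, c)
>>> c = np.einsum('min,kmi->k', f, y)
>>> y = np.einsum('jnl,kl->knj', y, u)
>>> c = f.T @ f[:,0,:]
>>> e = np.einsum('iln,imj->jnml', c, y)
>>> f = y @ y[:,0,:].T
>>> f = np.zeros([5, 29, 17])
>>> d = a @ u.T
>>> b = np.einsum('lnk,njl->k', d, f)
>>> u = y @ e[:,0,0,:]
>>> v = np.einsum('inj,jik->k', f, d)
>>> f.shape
(5, 29, 17)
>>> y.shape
(13, 7, 5)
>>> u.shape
(13, 7, 17)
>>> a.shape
(17, 5, 17)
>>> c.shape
(13, 17, 13)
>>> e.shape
(5, 13, 7, 17)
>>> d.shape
(17, 5, 13)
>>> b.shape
(13,)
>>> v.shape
(13,)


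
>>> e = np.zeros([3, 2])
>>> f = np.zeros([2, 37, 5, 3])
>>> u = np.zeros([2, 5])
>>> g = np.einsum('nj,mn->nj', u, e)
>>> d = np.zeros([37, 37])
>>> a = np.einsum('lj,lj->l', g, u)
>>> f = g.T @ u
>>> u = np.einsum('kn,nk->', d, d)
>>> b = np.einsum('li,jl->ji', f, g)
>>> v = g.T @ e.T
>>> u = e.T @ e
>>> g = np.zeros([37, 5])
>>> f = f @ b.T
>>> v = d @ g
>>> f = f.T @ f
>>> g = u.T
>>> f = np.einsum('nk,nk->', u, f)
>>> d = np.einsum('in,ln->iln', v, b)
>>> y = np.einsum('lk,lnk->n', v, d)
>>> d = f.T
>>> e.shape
(3, 2)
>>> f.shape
()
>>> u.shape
(2, 2)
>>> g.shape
(2, 2)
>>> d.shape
()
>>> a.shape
(2,)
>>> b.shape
(2, 5)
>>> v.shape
(37, 5)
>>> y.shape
(2,)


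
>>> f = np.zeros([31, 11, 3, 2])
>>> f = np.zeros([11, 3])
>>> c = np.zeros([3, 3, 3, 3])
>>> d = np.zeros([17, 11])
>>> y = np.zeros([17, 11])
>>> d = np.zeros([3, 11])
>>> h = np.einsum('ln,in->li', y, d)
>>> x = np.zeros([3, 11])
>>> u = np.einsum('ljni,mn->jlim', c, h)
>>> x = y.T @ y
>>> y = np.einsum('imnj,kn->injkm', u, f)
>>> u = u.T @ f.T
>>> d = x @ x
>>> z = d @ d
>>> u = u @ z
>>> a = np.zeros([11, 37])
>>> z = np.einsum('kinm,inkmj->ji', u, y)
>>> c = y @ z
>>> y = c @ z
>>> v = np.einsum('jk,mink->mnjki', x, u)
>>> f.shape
(11, 3)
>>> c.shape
(3, 3, 17, 11, 3)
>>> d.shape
(11, 11)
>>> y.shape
(3, 3, 17, 11, 3)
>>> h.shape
(17, 3)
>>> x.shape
(11, 11)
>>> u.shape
(17, 3, 3, 11)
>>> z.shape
(3, 3)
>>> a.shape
(11, 37)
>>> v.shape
(17, 3, 11, 11, 3)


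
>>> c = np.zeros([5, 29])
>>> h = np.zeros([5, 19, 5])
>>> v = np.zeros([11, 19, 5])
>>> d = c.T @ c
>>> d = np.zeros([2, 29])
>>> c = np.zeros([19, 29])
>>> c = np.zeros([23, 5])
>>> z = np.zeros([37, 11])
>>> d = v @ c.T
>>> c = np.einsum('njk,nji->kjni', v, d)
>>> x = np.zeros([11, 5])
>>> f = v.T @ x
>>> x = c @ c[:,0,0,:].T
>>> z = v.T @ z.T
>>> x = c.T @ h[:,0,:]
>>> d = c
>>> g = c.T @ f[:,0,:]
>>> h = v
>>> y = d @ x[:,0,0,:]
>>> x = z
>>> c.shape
(5, 19, 11, 23)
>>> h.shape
(11, 19, 5)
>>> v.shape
(11, 19, 5)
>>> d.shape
(5, 19, 11, 23)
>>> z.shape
(5, 19, 37)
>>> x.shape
(5, 19, 37)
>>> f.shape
(5, 19, 5)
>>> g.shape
(23, 11, 19, 5)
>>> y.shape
(5, 19, 11, 5)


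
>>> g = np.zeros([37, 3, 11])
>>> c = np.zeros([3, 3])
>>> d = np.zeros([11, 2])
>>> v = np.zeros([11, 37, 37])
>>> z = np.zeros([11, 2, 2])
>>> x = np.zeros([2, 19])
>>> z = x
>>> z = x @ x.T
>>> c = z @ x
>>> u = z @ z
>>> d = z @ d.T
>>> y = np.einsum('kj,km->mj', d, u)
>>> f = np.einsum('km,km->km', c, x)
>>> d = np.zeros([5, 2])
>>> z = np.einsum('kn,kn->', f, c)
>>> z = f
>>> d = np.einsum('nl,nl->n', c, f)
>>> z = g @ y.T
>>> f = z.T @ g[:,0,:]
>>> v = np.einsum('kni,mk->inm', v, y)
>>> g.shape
(37, 3, 11)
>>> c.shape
(2, 19)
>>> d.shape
(2,)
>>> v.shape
(37, 37, 2)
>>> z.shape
(37, 3, 2)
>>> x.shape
(2, 19)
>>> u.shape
(2, 2)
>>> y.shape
(2, 11)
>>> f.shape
(2, 3, 11)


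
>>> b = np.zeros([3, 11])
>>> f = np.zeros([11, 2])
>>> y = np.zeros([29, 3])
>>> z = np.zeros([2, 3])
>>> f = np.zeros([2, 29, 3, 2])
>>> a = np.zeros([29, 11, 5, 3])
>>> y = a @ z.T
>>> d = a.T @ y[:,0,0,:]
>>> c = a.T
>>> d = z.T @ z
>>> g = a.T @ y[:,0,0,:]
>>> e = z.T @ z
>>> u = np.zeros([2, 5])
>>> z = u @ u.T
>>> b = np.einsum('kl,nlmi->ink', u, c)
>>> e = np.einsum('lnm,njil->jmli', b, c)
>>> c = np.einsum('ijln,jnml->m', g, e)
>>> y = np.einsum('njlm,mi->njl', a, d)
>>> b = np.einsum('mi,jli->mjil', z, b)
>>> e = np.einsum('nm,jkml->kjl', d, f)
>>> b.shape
(2, 29, 2, 3)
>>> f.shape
(2, 29, 3, 2)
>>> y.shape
(29, 11, 5)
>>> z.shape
(2, 2)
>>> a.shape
(29, 11, 5, 3)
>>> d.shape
(3, 3)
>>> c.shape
(29,)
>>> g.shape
(3, 5, 11, 2)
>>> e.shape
(29, 2, 2)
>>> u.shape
(2, 5)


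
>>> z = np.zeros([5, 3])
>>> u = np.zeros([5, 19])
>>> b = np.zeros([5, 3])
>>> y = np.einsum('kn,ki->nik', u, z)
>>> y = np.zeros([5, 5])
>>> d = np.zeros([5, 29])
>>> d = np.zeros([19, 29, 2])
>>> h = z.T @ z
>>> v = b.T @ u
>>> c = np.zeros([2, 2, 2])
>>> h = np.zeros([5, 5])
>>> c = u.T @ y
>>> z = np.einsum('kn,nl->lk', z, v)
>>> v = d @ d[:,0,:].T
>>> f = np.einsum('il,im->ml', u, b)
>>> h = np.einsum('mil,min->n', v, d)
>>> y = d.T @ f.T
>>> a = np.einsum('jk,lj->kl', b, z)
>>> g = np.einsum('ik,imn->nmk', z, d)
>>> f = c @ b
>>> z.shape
(19, 5)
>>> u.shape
(5, 19)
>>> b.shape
(5, 3)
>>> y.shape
(2, 29, 3)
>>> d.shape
(19, 29, 2)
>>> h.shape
(2,)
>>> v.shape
(19, 29, 19)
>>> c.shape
(19, 5)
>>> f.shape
(19, 3)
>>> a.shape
(3, 19)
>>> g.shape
(2, 29, 5)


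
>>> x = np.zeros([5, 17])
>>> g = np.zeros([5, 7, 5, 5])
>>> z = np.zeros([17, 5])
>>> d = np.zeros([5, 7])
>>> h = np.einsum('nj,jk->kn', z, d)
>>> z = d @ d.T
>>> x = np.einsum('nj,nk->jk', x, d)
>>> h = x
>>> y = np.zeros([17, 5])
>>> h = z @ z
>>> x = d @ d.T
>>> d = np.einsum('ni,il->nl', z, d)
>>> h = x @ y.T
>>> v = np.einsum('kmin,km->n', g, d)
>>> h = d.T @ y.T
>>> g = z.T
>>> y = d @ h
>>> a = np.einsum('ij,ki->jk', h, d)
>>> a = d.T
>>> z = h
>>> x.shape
(5, 5)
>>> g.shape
(5, 5)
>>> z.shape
(7, 17)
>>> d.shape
(5, 7)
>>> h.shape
(7, 17)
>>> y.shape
(5, 17)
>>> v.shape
(5,)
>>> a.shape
(7, 5)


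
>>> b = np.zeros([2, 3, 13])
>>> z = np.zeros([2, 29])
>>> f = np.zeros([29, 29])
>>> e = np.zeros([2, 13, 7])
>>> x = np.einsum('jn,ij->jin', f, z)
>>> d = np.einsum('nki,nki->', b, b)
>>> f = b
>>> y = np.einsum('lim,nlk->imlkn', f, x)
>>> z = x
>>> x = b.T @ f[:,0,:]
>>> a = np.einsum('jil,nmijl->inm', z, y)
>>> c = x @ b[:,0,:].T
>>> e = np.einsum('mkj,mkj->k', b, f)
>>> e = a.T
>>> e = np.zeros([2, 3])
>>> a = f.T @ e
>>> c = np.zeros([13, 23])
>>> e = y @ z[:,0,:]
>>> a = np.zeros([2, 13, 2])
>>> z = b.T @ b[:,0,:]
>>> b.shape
(2, 3, 13)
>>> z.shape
(13, 3, 13)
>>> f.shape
(2, 3, 13)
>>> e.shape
(3, 13, 2, 29, 29)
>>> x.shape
(13, 3, 13)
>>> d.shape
()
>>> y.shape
(3, 13, 2, 29, 29)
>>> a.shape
(2, 13, 2)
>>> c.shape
(13, 23)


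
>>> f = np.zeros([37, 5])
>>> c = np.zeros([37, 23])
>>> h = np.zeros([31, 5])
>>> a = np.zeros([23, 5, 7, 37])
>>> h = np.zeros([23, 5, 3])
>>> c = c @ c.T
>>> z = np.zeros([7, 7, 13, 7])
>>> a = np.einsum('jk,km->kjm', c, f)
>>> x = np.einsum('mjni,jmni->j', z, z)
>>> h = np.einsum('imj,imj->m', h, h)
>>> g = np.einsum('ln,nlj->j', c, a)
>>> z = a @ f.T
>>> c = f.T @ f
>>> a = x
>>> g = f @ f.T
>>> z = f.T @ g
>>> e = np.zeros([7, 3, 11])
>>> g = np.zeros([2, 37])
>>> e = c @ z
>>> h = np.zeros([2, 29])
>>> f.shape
(37, 5)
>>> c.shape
(5, 5)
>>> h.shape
(2, 29)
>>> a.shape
(7,)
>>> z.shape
(5, 37)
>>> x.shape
(7,)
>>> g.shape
(2, 37)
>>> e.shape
(5, 37)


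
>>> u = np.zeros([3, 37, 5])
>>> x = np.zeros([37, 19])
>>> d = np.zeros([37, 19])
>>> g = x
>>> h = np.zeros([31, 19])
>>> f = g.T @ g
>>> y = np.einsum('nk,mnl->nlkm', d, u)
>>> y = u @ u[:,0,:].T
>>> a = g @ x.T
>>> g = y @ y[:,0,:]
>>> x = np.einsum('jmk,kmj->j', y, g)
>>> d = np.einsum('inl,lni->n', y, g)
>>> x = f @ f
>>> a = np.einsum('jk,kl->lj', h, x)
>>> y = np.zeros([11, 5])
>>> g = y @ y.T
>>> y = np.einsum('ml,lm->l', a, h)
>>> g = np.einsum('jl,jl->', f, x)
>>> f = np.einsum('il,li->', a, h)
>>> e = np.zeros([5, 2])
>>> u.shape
(3, 37, 5)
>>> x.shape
(19, 19)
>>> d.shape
(37,)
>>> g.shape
()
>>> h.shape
(31, 19)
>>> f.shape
()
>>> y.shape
(31,)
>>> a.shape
(19, 31)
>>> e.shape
(5, 2)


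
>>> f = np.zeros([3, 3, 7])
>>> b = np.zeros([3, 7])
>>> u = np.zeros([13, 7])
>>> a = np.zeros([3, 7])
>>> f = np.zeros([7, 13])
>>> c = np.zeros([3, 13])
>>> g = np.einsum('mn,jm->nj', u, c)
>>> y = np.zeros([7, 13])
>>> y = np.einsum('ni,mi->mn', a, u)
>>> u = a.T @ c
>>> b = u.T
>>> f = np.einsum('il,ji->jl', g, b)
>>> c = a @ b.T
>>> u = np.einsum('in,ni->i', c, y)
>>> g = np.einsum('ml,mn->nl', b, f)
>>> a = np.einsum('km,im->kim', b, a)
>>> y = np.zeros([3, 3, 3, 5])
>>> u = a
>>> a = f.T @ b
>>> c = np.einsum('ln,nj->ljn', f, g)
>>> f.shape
(13, 3)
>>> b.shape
(13, 7)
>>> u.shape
(13, 3, 7)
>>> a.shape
(3, 7)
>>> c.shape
(13, 7, 3)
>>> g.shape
(3, 7)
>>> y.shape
(3, 3, 3, 5)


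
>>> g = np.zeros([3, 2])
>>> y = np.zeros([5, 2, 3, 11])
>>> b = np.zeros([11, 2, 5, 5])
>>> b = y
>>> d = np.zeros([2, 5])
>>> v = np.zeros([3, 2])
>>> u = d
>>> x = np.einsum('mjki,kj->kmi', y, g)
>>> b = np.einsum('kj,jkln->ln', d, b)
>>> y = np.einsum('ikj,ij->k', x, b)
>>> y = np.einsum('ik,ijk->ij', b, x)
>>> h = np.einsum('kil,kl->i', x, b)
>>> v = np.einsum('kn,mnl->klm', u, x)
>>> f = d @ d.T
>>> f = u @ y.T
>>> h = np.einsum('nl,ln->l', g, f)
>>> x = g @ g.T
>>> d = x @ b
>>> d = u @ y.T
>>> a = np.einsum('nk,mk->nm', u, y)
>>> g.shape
(3, 2)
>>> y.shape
(3, 5)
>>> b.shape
(3, 11)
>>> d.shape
(2, 3)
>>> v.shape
(2, 11, 3)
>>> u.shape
(2, 5)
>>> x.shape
(3, 3)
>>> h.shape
(2,)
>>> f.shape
(2, 3)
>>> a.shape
(2, 3)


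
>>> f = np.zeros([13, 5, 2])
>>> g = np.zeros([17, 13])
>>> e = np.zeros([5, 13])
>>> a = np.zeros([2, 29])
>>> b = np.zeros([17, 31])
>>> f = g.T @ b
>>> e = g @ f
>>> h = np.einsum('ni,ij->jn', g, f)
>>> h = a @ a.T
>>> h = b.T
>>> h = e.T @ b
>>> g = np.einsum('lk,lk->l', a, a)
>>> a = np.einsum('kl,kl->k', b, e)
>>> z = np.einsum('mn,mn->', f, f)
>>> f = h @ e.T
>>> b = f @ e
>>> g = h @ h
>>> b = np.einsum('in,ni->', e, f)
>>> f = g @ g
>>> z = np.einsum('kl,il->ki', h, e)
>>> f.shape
(31, 31)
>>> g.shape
(31, 31)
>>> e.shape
(17, 31)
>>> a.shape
(17,)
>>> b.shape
()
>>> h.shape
(31, 31)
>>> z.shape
(31, 17)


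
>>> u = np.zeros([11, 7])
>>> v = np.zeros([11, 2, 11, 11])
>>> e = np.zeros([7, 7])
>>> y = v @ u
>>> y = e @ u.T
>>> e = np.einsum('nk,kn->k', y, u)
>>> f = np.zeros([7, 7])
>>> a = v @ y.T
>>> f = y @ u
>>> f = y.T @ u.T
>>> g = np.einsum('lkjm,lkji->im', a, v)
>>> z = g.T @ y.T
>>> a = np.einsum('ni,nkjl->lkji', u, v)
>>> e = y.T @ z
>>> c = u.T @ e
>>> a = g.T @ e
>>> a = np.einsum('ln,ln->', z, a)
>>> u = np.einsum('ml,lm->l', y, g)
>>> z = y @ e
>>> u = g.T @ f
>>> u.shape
(7, 11)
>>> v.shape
(11, 2, 11, 11)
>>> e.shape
(11, 7)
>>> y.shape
(7, 11)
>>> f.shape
(11, 11)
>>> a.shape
()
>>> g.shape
(11, 7)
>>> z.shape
(7, 7)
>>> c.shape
(7, 7)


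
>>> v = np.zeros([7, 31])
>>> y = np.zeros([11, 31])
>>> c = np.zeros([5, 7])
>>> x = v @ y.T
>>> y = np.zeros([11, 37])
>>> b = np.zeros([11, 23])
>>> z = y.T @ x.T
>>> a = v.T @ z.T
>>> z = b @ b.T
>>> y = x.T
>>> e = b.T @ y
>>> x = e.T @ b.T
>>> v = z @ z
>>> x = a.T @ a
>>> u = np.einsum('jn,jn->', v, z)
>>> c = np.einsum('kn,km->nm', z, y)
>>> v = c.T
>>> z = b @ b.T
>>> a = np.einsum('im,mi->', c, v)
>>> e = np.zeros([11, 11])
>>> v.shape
(7, 11)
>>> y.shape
(11, 7)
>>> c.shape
(11, 7)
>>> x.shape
(37, 37)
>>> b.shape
(11, 23)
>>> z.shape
(11, 11)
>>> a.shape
()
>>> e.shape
(11, 11)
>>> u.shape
()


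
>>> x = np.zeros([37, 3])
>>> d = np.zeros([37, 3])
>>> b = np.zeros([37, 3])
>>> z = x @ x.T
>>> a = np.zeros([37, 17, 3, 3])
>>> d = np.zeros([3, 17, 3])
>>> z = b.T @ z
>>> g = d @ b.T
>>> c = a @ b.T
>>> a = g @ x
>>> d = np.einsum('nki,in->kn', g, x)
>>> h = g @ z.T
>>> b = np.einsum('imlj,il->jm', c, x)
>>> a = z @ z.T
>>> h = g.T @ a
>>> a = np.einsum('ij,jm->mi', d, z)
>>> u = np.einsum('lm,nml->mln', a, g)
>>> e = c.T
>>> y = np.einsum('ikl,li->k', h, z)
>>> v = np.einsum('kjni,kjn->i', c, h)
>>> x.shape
(37, 3)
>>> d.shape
(17, 3)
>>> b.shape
(37, 17)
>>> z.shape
(3, 37)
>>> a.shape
(37, 17)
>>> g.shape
(3, 17, 37)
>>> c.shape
(37, 17, 3, 37)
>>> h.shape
(37, 17, 3)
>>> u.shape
(17, 37, 3)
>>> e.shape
(37, 3, 17, 37)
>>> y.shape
(17,)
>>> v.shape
(37,)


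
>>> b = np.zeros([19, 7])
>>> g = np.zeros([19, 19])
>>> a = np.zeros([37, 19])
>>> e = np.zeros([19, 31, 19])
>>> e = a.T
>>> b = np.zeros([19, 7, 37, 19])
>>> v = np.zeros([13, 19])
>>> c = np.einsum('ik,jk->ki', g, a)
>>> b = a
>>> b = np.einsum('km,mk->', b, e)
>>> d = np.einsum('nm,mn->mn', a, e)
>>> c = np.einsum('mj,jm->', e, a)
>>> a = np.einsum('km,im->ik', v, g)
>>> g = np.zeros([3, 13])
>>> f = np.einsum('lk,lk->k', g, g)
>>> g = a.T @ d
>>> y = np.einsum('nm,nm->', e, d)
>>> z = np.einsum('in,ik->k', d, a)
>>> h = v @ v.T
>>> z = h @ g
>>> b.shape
()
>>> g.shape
(13, 37)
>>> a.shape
(19, 13)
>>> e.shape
(19, 37)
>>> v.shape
(13, 19)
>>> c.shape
()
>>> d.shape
(19, 37)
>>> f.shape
(13,)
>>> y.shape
()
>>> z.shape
(13, 37)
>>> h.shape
(13, 13)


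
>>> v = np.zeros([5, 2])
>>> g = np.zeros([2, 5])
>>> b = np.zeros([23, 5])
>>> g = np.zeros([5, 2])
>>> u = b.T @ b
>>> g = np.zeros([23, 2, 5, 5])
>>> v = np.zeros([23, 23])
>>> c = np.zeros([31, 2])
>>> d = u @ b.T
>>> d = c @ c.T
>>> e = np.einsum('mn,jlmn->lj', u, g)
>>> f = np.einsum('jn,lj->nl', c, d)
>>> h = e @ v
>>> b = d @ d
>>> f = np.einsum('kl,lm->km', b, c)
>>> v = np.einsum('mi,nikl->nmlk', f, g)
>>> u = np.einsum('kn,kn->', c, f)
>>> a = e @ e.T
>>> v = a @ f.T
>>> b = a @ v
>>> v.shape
(2, 31)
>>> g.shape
(23, 2, 5, 5)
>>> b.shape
(2, 31)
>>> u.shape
()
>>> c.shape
(31, 2)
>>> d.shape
(31, 31)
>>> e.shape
(2, 23)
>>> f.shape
(31, 2)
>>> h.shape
(2, 23)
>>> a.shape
(2, 2)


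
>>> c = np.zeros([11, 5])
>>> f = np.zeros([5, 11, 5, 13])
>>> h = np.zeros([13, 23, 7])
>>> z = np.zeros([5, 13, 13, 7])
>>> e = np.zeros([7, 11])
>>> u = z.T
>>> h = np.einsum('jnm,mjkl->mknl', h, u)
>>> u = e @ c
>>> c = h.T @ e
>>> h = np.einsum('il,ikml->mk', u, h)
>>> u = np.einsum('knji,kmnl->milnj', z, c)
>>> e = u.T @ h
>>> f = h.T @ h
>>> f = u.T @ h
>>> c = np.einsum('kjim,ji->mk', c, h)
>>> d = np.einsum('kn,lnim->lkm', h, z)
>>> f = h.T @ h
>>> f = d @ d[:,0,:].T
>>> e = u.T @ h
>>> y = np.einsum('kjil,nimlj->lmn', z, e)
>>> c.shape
(11, 5)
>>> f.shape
(5, 23, 5)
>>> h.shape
(23, 13)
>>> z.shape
(5, 13, 13, 7)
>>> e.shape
(13, 13, 11, 7, 13)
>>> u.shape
(23, 7, 11, 13, 13)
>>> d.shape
(5, 23, 7)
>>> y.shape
(7, 11, 13)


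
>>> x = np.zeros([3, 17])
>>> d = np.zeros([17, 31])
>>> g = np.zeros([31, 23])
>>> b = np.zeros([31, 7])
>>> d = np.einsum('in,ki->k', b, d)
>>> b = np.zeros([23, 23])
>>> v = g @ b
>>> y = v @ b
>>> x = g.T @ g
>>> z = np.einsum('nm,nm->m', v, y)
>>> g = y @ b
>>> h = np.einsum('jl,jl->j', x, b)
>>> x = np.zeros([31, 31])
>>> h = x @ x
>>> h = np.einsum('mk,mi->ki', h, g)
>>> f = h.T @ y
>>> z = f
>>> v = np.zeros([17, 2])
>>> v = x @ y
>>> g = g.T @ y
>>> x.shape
(31, 31)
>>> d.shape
(17,)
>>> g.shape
(23, 23)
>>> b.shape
(23, 23)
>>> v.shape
(31, 23)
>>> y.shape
(31, 23)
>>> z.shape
(23, 23)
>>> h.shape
(31, 23)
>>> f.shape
(23, 23)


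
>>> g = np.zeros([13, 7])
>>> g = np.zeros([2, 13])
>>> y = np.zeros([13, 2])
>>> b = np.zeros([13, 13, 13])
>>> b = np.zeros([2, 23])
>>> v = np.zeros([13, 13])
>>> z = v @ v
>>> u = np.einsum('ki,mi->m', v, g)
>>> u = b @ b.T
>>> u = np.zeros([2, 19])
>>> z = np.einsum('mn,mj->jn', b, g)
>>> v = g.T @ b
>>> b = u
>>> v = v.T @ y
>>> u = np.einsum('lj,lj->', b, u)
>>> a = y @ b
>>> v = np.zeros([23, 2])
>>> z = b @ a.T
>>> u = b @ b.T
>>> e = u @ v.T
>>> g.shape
(2, 13)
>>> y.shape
(13, 2)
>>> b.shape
(2, 19)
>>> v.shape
(23, 2)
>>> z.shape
(2, 13)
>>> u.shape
(2, 2)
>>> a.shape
(13, 19)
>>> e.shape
(2, 23)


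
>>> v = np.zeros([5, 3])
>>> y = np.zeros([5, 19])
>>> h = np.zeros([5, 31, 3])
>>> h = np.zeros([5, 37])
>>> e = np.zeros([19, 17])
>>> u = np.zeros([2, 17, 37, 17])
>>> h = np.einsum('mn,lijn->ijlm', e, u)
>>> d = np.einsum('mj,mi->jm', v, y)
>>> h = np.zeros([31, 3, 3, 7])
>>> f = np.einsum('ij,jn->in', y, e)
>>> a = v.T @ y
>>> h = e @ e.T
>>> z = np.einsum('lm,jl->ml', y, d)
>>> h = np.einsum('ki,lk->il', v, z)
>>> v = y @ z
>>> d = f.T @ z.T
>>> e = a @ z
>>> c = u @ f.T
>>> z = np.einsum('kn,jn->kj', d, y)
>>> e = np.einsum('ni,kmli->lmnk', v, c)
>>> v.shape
(5, 5)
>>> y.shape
(5, 19)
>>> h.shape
(3, 19)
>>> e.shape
(37, 17, 5, 2)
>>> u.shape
(2, 17, 37, 17)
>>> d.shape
(17, 19)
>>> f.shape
(5, 17)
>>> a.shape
(3, 19)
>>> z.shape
(17, 5)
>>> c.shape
(2, 17, 37, 5)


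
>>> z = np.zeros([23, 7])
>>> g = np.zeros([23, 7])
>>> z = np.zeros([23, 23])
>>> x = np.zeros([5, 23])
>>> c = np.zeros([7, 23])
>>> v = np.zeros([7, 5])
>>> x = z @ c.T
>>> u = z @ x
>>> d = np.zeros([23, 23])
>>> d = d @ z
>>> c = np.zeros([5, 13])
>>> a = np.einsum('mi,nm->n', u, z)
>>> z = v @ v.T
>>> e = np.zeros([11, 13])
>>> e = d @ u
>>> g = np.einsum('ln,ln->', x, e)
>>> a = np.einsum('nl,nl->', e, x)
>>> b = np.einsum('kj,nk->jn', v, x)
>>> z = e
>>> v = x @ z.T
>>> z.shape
(23, 7)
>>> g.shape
()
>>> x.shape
(23, 7)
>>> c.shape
(5, 13)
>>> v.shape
(23, 23)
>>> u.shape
(23, 7)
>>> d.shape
(23, 23)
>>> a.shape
()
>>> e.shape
(23, 7)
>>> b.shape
(5, 23)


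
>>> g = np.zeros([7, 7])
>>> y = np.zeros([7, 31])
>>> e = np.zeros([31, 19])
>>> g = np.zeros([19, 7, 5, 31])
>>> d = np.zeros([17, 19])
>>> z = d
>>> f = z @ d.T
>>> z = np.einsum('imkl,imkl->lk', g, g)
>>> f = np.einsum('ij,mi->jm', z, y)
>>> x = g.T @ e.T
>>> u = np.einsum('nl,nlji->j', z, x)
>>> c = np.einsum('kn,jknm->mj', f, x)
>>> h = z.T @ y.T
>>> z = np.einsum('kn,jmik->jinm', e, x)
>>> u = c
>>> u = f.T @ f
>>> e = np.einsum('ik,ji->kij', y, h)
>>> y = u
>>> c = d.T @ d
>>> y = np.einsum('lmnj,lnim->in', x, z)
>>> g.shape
(19, 7, 5, 31)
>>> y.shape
(19, 7)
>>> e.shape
(31, 7, 5)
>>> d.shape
(17, 19)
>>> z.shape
(31, 7, 19, 5)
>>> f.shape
(5, 7)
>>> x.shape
(31, 5, 7, 31)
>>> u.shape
(7, 7)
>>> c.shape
(19, 19)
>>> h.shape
(5, 7)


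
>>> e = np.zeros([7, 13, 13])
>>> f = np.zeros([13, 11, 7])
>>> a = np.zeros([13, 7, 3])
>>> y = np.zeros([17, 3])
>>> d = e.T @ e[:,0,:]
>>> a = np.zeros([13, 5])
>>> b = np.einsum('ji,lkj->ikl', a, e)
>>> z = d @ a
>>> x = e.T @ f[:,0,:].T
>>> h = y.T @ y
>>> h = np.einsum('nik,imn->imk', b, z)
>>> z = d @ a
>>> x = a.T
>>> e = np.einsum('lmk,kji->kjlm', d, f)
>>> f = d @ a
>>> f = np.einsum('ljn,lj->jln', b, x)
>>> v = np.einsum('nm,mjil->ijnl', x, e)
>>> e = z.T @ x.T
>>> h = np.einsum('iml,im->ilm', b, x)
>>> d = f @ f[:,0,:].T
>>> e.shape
(5, 13, 5)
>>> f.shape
(13, 5, 7)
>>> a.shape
(13, 5)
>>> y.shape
(17, 3)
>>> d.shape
(13, 5, 13)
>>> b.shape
(5, 13, 7)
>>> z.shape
(13, 13, 5)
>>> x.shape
(5, 13)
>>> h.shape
(5, 7, 13)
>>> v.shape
(13, 11, 5, 13)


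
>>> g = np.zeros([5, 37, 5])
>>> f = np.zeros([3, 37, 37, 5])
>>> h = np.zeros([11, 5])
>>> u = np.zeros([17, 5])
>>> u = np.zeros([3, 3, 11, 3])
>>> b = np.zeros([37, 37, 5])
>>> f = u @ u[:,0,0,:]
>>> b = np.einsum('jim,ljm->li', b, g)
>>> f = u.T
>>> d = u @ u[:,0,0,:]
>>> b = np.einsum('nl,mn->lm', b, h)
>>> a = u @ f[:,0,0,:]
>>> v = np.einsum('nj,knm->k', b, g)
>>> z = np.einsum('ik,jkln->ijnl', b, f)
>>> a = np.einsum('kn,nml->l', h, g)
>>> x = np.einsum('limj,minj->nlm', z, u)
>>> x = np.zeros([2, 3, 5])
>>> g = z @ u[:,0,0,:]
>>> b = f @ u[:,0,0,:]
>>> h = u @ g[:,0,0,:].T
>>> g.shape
(37, 3, 3, 3)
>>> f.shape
(3, 11, 3, 3)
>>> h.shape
(3, 3, 11, 37)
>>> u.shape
(3, 3, 11, 3)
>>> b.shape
(3, 11, 3, 3)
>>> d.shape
(3, 3, 11, 3)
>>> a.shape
(5,)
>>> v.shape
(5,)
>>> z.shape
(37, 3, 3, 3)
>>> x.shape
(2, 3, 5)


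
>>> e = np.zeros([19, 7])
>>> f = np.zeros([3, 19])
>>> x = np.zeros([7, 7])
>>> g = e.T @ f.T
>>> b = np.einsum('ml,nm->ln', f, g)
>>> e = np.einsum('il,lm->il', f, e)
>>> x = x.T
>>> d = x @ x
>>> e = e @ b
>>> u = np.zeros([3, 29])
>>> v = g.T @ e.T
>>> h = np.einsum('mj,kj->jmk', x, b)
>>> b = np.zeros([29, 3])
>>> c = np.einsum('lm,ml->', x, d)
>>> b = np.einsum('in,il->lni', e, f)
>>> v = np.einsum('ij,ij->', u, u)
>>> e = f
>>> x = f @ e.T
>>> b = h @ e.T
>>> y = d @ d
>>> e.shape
(3, 19)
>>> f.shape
(3, 19)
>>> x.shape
(3, 3)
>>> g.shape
(7, 3)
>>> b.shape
(7, 7, 3)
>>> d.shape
(7, 7)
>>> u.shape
(3, 29)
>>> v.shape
()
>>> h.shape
(7, 7, 19)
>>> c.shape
()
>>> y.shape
(7, 7)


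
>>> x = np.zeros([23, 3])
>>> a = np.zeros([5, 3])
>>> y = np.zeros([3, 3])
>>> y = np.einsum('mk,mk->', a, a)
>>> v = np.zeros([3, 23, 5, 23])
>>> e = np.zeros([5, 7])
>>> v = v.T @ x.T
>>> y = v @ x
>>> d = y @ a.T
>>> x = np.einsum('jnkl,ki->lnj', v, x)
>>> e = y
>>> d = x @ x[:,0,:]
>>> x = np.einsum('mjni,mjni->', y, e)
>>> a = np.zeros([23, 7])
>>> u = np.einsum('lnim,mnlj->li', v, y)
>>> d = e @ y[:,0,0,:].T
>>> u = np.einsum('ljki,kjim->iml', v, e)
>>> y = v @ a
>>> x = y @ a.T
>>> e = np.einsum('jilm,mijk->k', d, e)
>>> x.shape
(23, 5, 23, 23)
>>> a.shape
(23, 7)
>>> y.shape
(23, 5, 23, 7)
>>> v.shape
(23, 5, 23, 23)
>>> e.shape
(3,)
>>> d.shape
(23, 5, 23, 23)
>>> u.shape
(23, 3, 23)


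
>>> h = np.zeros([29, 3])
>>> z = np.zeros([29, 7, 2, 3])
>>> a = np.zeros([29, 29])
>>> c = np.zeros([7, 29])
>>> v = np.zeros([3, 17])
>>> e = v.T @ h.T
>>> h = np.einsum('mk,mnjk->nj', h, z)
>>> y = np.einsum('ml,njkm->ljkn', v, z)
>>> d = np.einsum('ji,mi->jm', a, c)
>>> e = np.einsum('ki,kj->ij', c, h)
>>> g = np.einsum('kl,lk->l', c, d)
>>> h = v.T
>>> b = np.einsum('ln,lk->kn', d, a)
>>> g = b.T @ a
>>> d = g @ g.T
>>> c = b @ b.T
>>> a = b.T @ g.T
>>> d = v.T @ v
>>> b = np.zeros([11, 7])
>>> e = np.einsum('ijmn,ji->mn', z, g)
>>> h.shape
(17, 3)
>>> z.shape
(29, 7, 2, 3)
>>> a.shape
(7, 7)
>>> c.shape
(29, 29)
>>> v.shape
(3, 17)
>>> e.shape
(2, 3)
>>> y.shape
(17, 7, 2, 29)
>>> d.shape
(17, 17)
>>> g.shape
(7, 29)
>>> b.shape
(11, 7)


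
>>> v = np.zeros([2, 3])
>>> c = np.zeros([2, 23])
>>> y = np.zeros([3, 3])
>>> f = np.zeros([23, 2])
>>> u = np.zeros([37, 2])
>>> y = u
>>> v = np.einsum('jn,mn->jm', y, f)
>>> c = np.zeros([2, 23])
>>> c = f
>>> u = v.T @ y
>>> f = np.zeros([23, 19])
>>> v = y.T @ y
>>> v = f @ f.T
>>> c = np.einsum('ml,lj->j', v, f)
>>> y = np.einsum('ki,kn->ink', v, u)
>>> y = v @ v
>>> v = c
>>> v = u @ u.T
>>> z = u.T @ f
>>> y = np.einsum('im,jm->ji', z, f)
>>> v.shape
(23, 23)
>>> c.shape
(19,)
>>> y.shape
(23, 2)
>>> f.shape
(23, 19)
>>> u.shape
(23, 2)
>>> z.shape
(2, 19)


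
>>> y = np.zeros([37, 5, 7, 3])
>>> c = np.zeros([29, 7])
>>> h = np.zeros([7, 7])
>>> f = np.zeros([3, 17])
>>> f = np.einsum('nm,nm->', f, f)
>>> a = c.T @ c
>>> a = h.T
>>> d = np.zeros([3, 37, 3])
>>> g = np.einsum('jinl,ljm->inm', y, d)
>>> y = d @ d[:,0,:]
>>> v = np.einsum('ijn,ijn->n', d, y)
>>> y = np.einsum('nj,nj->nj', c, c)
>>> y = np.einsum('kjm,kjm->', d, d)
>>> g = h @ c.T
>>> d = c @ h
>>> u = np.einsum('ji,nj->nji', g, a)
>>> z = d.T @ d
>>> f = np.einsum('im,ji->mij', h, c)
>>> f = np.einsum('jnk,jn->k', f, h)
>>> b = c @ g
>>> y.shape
()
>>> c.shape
(29, 7)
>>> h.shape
(7, 7)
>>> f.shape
(29,)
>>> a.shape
(7, 7)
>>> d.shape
(29, 7)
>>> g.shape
(7, 29)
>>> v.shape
(3,)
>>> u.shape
(7, 7, 29)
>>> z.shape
(7, 7)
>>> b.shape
(29, 29)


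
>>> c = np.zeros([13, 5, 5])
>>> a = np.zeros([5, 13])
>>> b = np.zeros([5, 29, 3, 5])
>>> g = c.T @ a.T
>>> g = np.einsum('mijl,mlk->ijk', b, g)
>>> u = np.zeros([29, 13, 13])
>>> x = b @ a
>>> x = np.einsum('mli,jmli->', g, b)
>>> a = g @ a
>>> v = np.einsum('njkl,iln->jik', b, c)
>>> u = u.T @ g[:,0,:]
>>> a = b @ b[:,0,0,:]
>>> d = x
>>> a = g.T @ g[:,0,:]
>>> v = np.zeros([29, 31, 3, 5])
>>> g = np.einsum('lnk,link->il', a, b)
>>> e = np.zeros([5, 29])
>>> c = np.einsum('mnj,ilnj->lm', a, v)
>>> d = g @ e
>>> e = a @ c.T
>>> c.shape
(31, 5)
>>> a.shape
(5, 3, 5)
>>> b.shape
(5, 29, 3, 5)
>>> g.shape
(29, 5)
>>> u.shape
(13, 13, 5)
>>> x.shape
()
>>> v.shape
(29, 31, 3, 5)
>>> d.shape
(29, 29)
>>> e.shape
(5, 3, 31)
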